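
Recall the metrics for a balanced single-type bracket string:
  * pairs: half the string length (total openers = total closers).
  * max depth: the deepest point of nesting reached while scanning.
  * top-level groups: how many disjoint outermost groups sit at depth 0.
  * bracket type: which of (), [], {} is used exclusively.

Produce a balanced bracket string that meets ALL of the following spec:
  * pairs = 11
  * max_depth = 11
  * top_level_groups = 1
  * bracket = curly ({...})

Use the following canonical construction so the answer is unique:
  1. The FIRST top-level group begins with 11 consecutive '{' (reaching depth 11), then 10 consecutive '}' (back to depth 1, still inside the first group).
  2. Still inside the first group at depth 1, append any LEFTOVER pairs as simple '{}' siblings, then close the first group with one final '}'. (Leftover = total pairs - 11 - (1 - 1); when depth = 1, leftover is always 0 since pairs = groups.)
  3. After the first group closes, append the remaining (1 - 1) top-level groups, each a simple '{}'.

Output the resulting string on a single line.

Answer: {{{{{{{{{{{}}}}}}}}}}}

Derivation:
Spec: pairs=11 depth=11 groups=1
Leftover pairs = 11 - 11 - (1-1) = 0
First group: deep chain of depth 11 + 0 sibling pairs
Remaining 0 groups: simple '{}' each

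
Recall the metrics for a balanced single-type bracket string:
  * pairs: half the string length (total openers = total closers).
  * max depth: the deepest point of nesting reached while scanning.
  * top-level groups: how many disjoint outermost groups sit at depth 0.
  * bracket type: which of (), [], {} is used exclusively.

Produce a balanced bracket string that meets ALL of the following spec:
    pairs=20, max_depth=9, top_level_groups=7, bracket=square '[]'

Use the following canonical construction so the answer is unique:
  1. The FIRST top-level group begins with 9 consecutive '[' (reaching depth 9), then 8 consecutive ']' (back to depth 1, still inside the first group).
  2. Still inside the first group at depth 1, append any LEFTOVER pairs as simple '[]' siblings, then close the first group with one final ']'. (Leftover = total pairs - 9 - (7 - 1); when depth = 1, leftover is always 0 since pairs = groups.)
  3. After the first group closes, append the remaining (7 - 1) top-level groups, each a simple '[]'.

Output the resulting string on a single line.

Answer: [[[[[[[[[]]]]]]]][][][][][]][][][][][][]

Derivation:
Spec: pairs=20 depth=9 groups=7
Leftover pairs = 20 - 9 - (7-1) = 5
First group: deep chain of depth 9 + 5 sibling pairs
Remaining 6 groups: simple '[]' each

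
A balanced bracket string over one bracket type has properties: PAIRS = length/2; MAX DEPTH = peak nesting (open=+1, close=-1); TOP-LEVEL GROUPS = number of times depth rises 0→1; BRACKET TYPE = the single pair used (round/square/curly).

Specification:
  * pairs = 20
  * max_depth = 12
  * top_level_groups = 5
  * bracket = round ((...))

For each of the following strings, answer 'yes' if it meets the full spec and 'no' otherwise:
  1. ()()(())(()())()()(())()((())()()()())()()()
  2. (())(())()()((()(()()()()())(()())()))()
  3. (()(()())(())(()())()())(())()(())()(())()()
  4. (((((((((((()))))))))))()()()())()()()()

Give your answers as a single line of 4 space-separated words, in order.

Answer: no no no yes

Derivation:
String 1 '()()(())(()())()()(())()((())()()()())()()()': depth seq [1 0 1 0 1 2 1 0 1 2 1 2 1 0 1 0 1 0 1 2 1 0 1 0 1 2 3 2 1 2 1 2 1 2 1 2 1 0 1 0 1 0 1 0]
  -> pairs=22 depth=3 groups=12 -> no
String 2 '(())(())()()((()(()()()()())(()())()))()': depth seq [1 2 1 0 1 2 1 0 1 0 1 0 1 2 3 2 3 4 3 4 3 4 3 4 3 4 3 2 3 4 3 4 3 2 3 2 1 0 1 0]
  -> pairs=20 depth=4 groups=6 -> no
String 3 '(()(()())(())(()())()())(())()(())()(())()()': depth seq [1 2 1 2 3 2 3 2 1 2 3 2 1 2 3 2 3 2 1 2 1 2 1 0 1 2 1 0 1 0 1 2 1 0 1 0 1 2 1 0 1 0 1 0]
  -> pairs=22 depth=3 groups=8 -> no
String 4 '(((((((((((()))))))))))()()()())()()()()': depth seq [1 2 3 4 5 6 7 8 9 10 11 12 11 10 9 8 7 6 5 4 3 2 1 2 1 2 1 2 1 2 1 0 1 0 1 0 1 0 1 0]
  -> pairs=20 depth=12 groups=5 -> yes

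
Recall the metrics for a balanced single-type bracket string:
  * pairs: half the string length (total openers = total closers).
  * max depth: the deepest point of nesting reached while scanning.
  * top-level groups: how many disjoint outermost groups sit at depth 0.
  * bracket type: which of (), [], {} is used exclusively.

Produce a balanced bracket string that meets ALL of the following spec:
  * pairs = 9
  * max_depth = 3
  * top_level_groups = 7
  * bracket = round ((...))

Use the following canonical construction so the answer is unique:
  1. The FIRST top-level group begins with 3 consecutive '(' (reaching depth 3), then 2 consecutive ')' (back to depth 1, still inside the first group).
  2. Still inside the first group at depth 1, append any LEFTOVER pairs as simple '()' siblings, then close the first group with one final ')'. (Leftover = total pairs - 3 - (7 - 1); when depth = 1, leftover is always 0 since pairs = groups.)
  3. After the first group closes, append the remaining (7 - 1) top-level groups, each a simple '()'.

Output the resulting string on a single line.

Answer: ((()))()()()()()()

Derivation:
Spec: pairs=9 depth=3 groups=7
Leftover pairs = 9 - 3 - (7-1) = 0
First group: deep chain of depth 3 + 0 sibling pairs
Remaining 6 groups: simple '()' each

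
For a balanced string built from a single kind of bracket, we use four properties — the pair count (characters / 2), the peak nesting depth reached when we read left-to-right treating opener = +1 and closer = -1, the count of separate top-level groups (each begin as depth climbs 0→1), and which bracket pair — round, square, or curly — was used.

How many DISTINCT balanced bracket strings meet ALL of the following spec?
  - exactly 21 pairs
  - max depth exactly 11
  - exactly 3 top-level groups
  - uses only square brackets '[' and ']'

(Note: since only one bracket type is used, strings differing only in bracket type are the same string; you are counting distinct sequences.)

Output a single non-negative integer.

Answer: 56468475

Derivation:
Spec: pairs=21 depth=11 groups=3
Count(depth <= 11) = 4774054722
Count(depth <= 10) = 4717586247
Count(depth == 11) = 4774054722 - 4717586247 = 56468475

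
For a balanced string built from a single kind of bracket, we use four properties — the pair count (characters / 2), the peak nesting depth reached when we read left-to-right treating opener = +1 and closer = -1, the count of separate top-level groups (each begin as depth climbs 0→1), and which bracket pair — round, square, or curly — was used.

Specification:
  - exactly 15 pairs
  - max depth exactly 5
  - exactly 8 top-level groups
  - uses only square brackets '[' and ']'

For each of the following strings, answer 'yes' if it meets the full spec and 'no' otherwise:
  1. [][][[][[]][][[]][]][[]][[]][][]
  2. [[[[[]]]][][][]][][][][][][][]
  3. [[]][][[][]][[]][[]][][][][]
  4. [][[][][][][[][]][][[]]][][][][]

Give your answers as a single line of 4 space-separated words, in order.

Answer: no yes no no

Derivation:
String 1 '[][][[][[]][][[]][]][[]][[]][][]': depth seq [1 0 1 0 1 2 1 2 3 2 1 2 1 2 3 2 1 2 1 0 1 2 1 0 1 2 1 0 1 0 1 0]
  -> pairs=16 depth=3 groups=7 -> no
String 2 '[[[[[]]]][][][]][][][][][][][]': depth seq [1 2 3 4 5 4 3 2 1 2 1 2 1 2 1 0 1 0 1 0 1 0 1 0 1 0 1 0 1 0]
  -> pairs=15 depth=5 groups=8 -> yes
String 3 '[[]][][[][]][[]][[]][][][][]': depth seq [1 2 1 0 1 0 1 2 1 2 1 0 1 2 1 0 1 2 1 0 1 0 1 0 1 0 1 0]
  -> pairs=14 depth=2 groups=9 -> no
String 4 '[][[][][][][[][]][][[]]][][][][]': depth seq [1 0 1 2 1 2 1 2 1 2 1 2 3 2 3 2 1 2 1 2 3 2 1 0 1 0 1 0 1 0 1 0]
  -> pairs=16 depth=3 groups=6 -> no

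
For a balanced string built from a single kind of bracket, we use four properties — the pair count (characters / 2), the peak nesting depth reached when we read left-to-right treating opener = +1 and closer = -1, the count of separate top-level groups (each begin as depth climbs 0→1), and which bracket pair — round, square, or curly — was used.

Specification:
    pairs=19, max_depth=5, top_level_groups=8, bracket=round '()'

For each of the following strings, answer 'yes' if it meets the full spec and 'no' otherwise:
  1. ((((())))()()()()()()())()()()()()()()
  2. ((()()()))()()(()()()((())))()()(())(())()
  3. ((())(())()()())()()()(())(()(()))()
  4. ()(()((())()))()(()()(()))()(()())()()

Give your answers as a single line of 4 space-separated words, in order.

String 1 '((((())))()()()()()()())()()()()()()()': depth seq [1 2 3 4 5 4 3 2 1 2 1 2 1 2 1 2 1 2 1 2 1 2 1 0 1 0 1 0 1 0 1 0 1 0 1 0 1 0]
  -> pairs=19 depth=5 groups=8 -> yes
String 2 '((()()()))()()(()()()((())))()()(())(())()': depth seq [1 2 3 2 3 2 3 2 1 0 1 0 1 0 1 2 1 2 1 2 1 2 3 4 3 2 1 0 1 0 1 0 1 2 1 0 1 2 1 0 1 0]
  -> pairs=21 depth=4 groups=9 -> no
String 3 '((())(())()()())()()()(())(()(()))()': depth seq [1 2 3 2 1 2 3 2 1 2 1 2 1 2 1 0 1 0 1 0 1 0 1 2 1 0 1 2 1 2 3 2 1 0 1 0]
  -> pairs=18 depth=3 groups=7 -> no
String 4 '()(()((())()))()(()()(()))()(()())()()': depth seq [1 0 1 2 1 2 3 4 3 2 3 2 1 0 1 0 1 2 1 2 1 2 3 2 1 0 1 0 1 2 1 2 1 0 1 0 1 0]
  -> pairs=19 depth=4 groups=8 -> no

Answer: yes no no no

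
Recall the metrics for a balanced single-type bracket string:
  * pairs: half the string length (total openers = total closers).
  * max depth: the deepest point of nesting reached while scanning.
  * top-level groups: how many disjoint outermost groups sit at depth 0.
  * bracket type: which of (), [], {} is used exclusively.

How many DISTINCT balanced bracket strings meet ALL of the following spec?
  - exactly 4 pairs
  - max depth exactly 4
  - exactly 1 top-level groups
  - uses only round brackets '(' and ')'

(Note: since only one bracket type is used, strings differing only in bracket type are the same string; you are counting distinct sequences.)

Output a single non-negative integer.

Answer: 1

Derivation:
Spec: pairs=4 depth=4 groups=1
Count(depth <= 4) = 5
Count(depth <= 3) = 4
Count(depth == 4) = 5 - 4 = 1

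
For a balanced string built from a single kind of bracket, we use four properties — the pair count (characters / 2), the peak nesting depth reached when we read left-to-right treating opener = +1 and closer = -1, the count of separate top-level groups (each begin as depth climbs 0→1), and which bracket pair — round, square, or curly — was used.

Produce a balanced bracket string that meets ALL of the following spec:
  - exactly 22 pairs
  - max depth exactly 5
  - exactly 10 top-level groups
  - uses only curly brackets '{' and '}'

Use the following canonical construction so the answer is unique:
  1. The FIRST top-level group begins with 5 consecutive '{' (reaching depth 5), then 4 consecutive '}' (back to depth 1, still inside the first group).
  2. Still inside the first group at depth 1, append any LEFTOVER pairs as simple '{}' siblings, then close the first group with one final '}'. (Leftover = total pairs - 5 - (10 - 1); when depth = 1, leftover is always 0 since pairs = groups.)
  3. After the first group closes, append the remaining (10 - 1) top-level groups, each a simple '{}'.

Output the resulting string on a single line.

Spec: pairs=22 depth=5 groups=10
Leftover pairs = 22 - 5 - (10-1) = 8
First group: deep chain of depth 5 + 8 sibling pairs
Remaining 9 groups: simple '{}' each

Answer: {{{{{}}}}{}{}{}{}{}{}{}{}}{}{}{}{}{}{}{}{}{}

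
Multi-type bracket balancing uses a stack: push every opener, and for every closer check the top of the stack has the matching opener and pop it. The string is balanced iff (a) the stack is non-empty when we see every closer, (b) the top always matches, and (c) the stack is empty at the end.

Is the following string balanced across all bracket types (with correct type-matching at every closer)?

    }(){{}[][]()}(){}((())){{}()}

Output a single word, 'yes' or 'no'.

pos 0: saw closer '}' but stack is empty → INVALID
Verdict: unmatched closer '}' at position 0 → no

Answer: no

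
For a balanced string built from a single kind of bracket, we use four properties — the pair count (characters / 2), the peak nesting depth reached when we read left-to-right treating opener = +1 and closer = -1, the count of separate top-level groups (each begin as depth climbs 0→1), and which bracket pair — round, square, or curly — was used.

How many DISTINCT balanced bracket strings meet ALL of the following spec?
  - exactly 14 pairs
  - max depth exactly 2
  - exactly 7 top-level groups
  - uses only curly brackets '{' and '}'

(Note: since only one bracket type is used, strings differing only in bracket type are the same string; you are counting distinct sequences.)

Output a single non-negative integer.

Answer: 1716

Derivation:
Spec: pairs=14 depth=2 groups=7
Count(depth <= 2) = 1716
Count(depth <= 1) = 0
Count(depth == 2) = 1716 - 0 = 1716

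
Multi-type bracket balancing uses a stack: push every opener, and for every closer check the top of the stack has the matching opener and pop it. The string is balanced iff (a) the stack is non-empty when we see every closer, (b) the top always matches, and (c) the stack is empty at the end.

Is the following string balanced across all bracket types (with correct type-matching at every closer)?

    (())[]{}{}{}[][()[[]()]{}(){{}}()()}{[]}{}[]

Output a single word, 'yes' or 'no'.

Answer: no

Derivation:
pos 0: push '('; stack = (
pos 1: push '('; stack = ((
pos 2: ')' matches '('; pop; stack = (
pos 3: ')' matches '('; pop; stack = (empty)
pos 4: push '['; stack = [
pos 5: ']' matches '['; pop; stack = (empty)
pos 6: push '{'; stack = {
pos 7: '}' matches '{'; pop; stack = (empty)
pos 8: push '{'; stack = {
pos 9: '}' matches '{'; pop; stack = (empty)
pos 10: push '{'; stack = {
pos 11: '}' matches '{'; pop; stack = (empty)
pos 12: push '['; stack = [
pos 13: ']' matches '['; pop; stack = (empty)
pos 14: push '['; stack = [
pos 15: push '('; stack = [(
pos 16: ')' matches '('; pop; stack = [
pos 17: push '['; stack = [[
pos 18: push '['; stack = [[[
pos 19: ']' matches '['; pop; stack = [[
pos 20: push '('; stack = [[(
pos 21: ')' matches '('; pop; stack = [[
pos 22: ']' matches '['; pop; stack = [
pos 23: push '{'; stack = [{
pos 24: '}' matches '{'; pop; stack = [
pos 25: push '('; stack = [(
pos 26: ')' matches '('; pop; stack = [
pos 27: push '{'; stack = [{
pos 28: push '{'; stack = [{{
pos 29: '}' matches '{'; pop; stack = [{
pos 30: '}' matches '{'; pop; stack = [
pos 31: push '('; stack = [(
pos 32: ')' matches '('; pop; stack = [
pos 33: push '('; stack = [(
pos 34: ')' matches '('; pop; stack = [
pos 35: saw closer '}' but top of stack is '[' (expected ']') → INVALID
Verdict: type mismatch at position 35: '}' closes '[' → no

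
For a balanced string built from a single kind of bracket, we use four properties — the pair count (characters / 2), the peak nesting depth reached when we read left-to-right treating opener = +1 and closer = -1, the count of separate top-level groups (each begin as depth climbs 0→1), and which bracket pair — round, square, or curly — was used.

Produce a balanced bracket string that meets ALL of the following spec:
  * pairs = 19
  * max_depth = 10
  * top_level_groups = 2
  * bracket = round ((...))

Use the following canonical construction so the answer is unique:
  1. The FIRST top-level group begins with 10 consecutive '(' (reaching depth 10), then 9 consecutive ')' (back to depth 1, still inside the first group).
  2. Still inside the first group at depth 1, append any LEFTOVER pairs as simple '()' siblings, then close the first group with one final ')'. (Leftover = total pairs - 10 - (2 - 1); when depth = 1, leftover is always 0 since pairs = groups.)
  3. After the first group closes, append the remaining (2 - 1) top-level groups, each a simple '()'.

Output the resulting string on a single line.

Answer: (((((((((()))))))))()()()()()()()())()

Derivation:
Spec: pairs=19 depth=10 groups=2
Leftover pairs = 19 - 10 - (2-1) = 8
First group: deep chain of depth 10 + 8 sibling pairs
Remaining 1 groups: simple '()' each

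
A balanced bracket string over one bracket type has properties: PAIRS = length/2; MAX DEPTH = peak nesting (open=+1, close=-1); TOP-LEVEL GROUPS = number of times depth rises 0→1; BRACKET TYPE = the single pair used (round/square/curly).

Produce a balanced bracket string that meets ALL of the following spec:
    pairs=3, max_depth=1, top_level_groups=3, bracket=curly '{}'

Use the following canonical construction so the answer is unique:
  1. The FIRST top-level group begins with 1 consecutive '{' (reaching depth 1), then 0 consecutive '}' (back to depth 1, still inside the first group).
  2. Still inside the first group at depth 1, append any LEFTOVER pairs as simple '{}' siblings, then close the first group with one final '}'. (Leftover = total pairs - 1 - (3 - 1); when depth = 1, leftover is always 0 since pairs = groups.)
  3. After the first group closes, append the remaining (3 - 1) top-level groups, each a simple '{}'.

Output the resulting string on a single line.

Spec: pairs=3 depth=1 groups=3
Leftover pairs = 3 - 1 - (3-1) = 0
First group: deep chain of depth 1 + 0 sibling pairs
Remaining 2 groups: simple '{}' each

Answer: {}{}{}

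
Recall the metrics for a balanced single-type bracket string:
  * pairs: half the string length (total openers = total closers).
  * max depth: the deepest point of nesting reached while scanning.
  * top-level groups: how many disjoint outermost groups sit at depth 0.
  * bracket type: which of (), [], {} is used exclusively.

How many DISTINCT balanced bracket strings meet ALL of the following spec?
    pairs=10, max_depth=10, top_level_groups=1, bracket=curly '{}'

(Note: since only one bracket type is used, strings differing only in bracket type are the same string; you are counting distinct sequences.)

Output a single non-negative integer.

Spec: pairs=10 depth=10 groups=1
Count(depth <= 10) = 4862
Count(depth <= 9) = 4861
Count(depth == 10) = 4862 - 4861 = 1

Answer: 1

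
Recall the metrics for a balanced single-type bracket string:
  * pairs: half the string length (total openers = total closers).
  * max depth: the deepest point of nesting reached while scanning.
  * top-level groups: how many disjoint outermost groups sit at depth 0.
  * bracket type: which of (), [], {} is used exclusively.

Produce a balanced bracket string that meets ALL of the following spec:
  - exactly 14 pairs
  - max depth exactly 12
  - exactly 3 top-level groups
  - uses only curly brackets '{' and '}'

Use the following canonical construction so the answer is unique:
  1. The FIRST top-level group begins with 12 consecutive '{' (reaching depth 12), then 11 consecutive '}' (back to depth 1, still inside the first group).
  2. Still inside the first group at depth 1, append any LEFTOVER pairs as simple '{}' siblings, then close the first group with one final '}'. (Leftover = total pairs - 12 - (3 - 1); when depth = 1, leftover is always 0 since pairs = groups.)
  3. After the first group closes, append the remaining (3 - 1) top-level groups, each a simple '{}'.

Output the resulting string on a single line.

Spec: pairs=14 depth=12 groups=3
Leftover pairs = 14 - 12 - (3-1) = 0
First group: deep chain of depth 12 + 0 sibling pairs
Remaining 2 groups: simple '{}' each

Answer: {{{{{{{{{{{{}}}}}}}}}}}}{}{}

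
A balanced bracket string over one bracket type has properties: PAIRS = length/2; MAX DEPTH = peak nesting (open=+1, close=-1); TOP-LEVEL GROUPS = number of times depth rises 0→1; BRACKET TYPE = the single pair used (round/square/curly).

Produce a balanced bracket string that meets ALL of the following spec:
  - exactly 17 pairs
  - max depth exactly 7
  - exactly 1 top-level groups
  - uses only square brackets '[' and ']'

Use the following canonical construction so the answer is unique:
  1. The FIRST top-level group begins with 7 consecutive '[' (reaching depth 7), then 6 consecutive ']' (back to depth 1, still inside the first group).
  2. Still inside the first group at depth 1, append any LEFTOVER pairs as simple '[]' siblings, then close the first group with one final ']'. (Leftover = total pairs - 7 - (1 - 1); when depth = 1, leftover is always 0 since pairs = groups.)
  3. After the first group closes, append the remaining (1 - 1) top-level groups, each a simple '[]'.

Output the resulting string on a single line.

Answer: [[[[[[[]]]]]][][][][][][][][][][]]

Derivation:
Spec: pairs=17 depth=7 groups=1
Leftover pairs = 17 - 7 - (1-1) = 10
First group: deep chain of depth 7 + 10 sibling pairs
Remaining 0 groups: simple '[]' each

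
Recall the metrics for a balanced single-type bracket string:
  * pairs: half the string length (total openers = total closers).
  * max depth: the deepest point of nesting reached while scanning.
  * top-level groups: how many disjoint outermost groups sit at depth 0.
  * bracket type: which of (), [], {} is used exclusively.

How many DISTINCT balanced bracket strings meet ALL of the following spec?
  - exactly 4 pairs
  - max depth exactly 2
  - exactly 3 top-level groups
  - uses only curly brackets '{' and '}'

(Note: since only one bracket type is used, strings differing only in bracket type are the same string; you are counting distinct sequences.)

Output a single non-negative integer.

Spec: pairs=4 depth=2 groups=3
Count(depth <= 2) = 3
Count(depth <= 1) = 0
Count(depth == 2) = 3 - 0 = 3

Answer: 3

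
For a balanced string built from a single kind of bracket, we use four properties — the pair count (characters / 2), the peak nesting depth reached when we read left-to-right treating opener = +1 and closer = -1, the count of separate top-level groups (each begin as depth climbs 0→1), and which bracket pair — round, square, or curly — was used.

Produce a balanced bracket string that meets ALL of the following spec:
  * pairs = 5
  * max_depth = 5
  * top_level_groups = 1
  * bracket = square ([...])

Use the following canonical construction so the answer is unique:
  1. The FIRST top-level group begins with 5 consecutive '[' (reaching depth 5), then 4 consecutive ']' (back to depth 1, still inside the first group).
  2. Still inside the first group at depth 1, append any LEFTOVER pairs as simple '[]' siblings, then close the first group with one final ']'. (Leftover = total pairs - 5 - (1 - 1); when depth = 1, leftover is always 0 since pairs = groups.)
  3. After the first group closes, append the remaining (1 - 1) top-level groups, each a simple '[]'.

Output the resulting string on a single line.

Answer: [[[[[]]]]]

Derivation:
Spec: pairs=5 depth=5 groups=1
Leftover pairs = 5 - 5 - (1-1) = 0
First group: deep chain of depth 5 + 0 sibling pairs
Remaining 0 groups: simple '[]' each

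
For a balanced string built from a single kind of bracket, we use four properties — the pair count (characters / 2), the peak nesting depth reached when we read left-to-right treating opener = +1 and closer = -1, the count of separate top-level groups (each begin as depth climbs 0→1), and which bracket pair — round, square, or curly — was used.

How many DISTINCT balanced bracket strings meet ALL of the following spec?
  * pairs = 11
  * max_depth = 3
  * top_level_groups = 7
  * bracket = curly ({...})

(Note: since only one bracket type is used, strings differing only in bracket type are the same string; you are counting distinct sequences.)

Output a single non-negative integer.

Spec: pairs=11 depth=3 groups=7
Count(depth <= 3) = 553
Count(depth <= 2) = 210
Count(depth == 3) = 553 - 210 = 343

Answer: 343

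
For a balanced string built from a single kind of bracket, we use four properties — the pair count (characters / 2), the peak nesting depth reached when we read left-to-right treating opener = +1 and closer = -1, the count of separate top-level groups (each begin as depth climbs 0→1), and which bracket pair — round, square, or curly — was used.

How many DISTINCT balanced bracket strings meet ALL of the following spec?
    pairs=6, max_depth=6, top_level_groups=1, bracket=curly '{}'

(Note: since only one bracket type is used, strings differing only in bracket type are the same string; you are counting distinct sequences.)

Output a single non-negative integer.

Answer: 1

Derivation:
Spec: pairs=6 depth=6 groups=1
Count(depth <= 6) = 42
Count(depth <= 5) = 41
Count(depth == 6) = 42 - 41 = 1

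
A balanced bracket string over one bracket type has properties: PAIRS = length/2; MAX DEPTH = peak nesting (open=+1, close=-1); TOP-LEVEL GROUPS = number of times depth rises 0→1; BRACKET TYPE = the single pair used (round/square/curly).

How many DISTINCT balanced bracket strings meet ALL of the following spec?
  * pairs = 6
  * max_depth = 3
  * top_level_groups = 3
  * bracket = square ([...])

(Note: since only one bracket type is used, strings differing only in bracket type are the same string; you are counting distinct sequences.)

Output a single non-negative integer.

Spec: pairs=6 depth=3 groups=3
Count(depth <= 3) = 25
Count(depth <= 2) = 10
Count(depth == 3) = 25 - 10 = 15

Answer: 15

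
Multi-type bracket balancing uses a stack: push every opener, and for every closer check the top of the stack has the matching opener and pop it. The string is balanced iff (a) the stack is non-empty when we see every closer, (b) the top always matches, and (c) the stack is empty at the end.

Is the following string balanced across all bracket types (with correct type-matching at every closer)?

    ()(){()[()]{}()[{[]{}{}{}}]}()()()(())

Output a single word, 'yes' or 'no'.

pos 0: push '('; stack = (
pos 1: ')' matches '('; pop; stack = (empty)
pos 2: push '('; stack = (
pos 3: ')' matches '('; pop; stack = (empty)
pos 4: push '{'; stack = {
pos 5: push '('; stack = {(
pos 6: ')' matches '('; pop; stack = {
pos 7: push '['; stack = {[
pos 8: push '('; stack = {[(
pos 9: ')' matches '('; pop; stack = {[
pos 10: ']' matches '['; pop; stack = {
pos 11: push '{'; stack = {{
pos 12: '}' matches '{'; pop; stack = {
pos 13: push '('; stack = {(
pos 14: ')' matches '('; pop; stack = {
pos 15: push '['; stack = {[
pos 16: push '{'; stack = {[{
pos 17: push '['; stack = {[{[
pos 18: ']' matches '['; pop; stack = {[{
pos 19: push '{'; stack = {[{{
pos 20: '}' matches '{'; pop; stack = {[{
pos 21: push '{'; stack = {[{{
pos 22: '}' matches '{'; pop; stack = {[{
pos 23: push '{'; stack = {[{{
pos 24: '}' matches '{'; pop; stack = {[{
pos 25: '}' matches '{'; pop; stack = {[
pos 26: ']' matches '['; pop; stack = {
pos 27: '}' matches '{'; pop; stack = (empty)
pos 28: push '('; stack = (
pos 29: ')' matches '('; pop; stack = (empty)
pos 30: push '('; stack = (
pos 31: ')' matches '('; pop; stack = (empty)
pos 32: push '('; stack = (
pos 33: ')' matches '('; pop; stack = (empty)
pos 34: push '('; stack = (
pos 35: push '('; stack = ((
pos 36: ')' matches '('; pop; stack = (
pos 37: ')' matches '('; pop; stack = (empty)
end: stack empty → VALID
Verdict: properly nested → yes

Answer: yes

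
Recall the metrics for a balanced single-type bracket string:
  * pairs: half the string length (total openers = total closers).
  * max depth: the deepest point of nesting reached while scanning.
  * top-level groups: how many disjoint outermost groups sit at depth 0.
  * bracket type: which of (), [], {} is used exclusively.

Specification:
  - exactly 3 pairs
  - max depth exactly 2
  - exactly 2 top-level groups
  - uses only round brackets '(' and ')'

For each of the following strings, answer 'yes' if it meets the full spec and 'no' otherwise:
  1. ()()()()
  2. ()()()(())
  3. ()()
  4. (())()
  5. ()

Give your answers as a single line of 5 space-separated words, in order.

Answer: no no no yes no

Derivation:
String 1 '()()()()': depth seq [1 0 1 0 1 0 1 0]
  -> pairs=4 depth=1 groups=4 -> no
String 2 '()()()(())': depth seq [1 0 1 0 1 0 1 2 1 0]
  -> pairs=5 depth=2 groups=4 -> no
String 3 '()()': depth seq [1 0 1 0]
  -> pairs=2 depth=1 groups=2 -> no
String 4 '(())()': depth seq [1 2 1 0 1 0]
  -> pairs=3 depth=2 groups=2 -> yes
String 5 '()': depth seq [1 0]
  -> pairs=1 depth=1 groups=1 -> no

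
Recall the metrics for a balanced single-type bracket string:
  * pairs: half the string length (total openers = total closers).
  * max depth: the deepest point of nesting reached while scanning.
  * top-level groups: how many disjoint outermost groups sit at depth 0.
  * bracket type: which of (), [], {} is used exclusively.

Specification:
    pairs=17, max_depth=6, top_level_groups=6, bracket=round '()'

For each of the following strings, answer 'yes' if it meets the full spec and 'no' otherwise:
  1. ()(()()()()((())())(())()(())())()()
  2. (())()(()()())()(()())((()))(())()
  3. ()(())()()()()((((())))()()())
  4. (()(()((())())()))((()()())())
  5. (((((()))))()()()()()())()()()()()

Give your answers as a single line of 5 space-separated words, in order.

Answer: no no no no yes

Derivation:
String 1 '()(()()()()((())())(())()(())())()()': depth seq [1 0 1 2 1 2 1 2 1 2 1 2 3 4 3 2 3 2 1 2 3 2 1 2 1 2 3 2 1 2 1 0 1 0 1 0]
  -> pairs=18 depth=4 groups=4 -> no
String 2 '(())()(()()())()(()())((()))(())()': depth seq [1 2 1 0 1 0 1 2 1 2 1 2 1 0 1 0 1 2 1 2 1 0 1 2 3 2 1 0 1 2 1 0 1 0]
  -> pairs=17 depth=3 groups=8 -> no
String 3 '()(())()()()()((((())))()()())': depth seq [1 0 1 2 1 0 1 0 1 0 1 0 1 0 1 2 3 4 5 4 3 2 1 2 1 2 1 2 1 0]
  -> pairs=15 depth=5 groups=7 -> no
String 4 '(()(()((())())()))((()()())())': depth seq [1 2 1 2 3 2 3 4 5 4 3 4 3 2 3 2 1 0 1 2 3 2 3 2 3 2 1 2 1 0]
  -> pairs=15 depth=5 groups=2 -> no
String 5 '(((((()))))()()()()()())()()()()()': depth seq [1 2 3 4 5 6 5 4 3 2 1 2 1 2 1 2 1 2 1 2 1 2 1 0 1 0 1 0 1 0 1 0 1 0]
  -> pairs=17 depth=6 groups=6 -> yes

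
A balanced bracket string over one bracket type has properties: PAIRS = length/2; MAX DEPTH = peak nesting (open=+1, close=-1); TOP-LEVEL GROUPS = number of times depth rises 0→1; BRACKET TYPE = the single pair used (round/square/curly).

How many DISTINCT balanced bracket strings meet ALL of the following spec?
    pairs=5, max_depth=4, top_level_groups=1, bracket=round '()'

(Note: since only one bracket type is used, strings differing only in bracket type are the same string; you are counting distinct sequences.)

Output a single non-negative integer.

Spec: pairs=5 depth=4 groups=1
Count(depth <= 4) = 13
Count(depth <= 3) = 8
Count(depth == 4) = 13 - 8 = 5

Answer: 5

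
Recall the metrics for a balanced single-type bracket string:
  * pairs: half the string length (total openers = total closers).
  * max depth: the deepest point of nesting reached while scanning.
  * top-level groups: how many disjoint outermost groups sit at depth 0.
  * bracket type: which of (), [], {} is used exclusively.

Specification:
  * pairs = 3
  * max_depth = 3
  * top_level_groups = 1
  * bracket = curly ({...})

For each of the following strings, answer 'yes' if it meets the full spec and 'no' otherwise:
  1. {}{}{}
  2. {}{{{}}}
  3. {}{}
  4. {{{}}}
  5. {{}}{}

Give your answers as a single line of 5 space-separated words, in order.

String 1 '{}{}{}': depth seq [1 0 1 0 1 0]
  -> pairs=3 depth=1 groups=3 -> no
String 2 '{}{{{}}}': depth seq [1 0 1 2 3 2 1 0]
  -> pairs=4 depth=3 groups=2 -> no
String 3 '{}{}': depth seq [1 0 1 0]
  -> pairs=2 depth=1 groups=2 -> no
String 4 '{{{}}}': depth seq [1 2 3 2 1 0]
  -> pairs=3 depth=3 groups=1 -> yes
String 5 '{{}}{}': depth seq [1 2 1 0 1 0]
  -> pairs=3 depth=2 groups=2 -> no

Answer: no no no yes no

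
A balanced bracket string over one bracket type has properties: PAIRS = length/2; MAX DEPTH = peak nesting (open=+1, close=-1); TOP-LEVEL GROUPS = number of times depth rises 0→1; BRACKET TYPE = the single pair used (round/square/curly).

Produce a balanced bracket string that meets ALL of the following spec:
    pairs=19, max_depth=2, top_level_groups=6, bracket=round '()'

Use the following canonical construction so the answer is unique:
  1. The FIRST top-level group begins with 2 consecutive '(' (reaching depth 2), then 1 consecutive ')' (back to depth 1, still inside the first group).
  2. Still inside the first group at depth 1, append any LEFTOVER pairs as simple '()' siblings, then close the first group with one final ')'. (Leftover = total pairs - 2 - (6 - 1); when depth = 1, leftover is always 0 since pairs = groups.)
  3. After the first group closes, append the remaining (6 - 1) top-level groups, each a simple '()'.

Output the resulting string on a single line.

Answer: (()()()()()()()()()()()()())()()()()()

Derivation:
Spec: pairs=19 depth=2 groups=6
Leftover pairs = 19 - 2 - (6-1) = 12
First group: deep chain of depth 2 + 12 sibling pairs
Remaining 5 groups: simple '()' each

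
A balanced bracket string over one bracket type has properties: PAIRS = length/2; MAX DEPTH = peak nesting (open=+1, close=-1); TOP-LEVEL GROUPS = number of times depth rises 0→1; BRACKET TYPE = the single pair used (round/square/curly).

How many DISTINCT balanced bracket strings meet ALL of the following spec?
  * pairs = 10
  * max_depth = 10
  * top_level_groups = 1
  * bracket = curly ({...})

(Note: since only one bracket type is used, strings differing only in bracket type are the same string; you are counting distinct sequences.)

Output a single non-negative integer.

Spec: pairs=10 depth=10 groups=1
Count(depth <= 10) = 4862
Count(depth <= 9) = 4861
Count(depth == 10) = 4862 - 4861 = 1

Answer: 1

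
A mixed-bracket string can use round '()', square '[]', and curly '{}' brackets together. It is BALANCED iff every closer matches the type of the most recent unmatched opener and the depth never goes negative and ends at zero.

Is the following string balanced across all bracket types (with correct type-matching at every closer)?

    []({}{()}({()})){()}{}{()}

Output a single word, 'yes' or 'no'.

pos 0: push '['; stack = [
pos 1: ']' matches '['; pop; stack = (empty)
pos 2: push '('; stack = (
pos 3: push '{'; stack = ({
pos 4: '}' matches '{'; pop; stack = (
pos 5: push '{'; stack = ({
pos 6: push '('; stack = ({(
pos 7: ')' matches '('; pop; stack = ({
pos 8: '}' matches '{'; pop; stack = (
pos 9: push '('; stack = ((
pos 10: push '{'; stack = (({
pos 11: push '('; stack = (({(
pos 12: ')' matches '('; pop; stack = (({
pos 13: '}' matches '{'; pop; stack = ((
pos 14: ')' matches '('; pop; stack = (
pos 15: ')' matches '('; pop; stack = (empty)
pos 16: push '{'; stack = {
pos 17: push '('; stack = {(
pos 18: ')' matches '('; pop; stack = {
pos 19: '}' matches '{'; pop; stack = (empty)
pos 20: push '{'; stack = {
pos 21: '}' matches '{'; pop; stack = (empty)
pos 22: push '{'; stack = {
pos 23: push '('; stack = {(
pos 24: ')' matches '('; pop; stack = {
pos 25: '}' matches '{'; pop; stack = (empty)
end: stack empty → VALID
Verdict: properly nested → yes

Answer: yes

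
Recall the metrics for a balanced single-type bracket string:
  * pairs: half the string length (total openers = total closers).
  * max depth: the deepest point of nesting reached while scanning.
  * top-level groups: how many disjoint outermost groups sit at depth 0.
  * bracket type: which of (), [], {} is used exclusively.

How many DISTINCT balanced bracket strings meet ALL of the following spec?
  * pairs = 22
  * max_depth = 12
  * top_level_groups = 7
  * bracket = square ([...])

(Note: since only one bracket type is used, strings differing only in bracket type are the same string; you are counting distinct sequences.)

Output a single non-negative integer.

Answer: 275373

Derivation:
Spec: pairs=22 depth=12 groups=7
Count(depth <= 12) = 1771563948
Count(depth <= 11) = 1771288575
Count(depth == 12) = 1771563948 - 1771288575 = 275373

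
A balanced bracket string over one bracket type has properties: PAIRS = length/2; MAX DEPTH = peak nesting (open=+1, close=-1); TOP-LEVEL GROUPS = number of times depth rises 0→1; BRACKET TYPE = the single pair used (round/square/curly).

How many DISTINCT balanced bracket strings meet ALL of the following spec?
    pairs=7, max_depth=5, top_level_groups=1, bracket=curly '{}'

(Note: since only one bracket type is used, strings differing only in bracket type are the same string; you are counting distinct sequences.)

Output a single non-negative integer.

Answer: 33

Derivation:
Spec: pairs=7 depth=5 groups=1
Count(depth <= 5) = 122
Count(depth <= 4) = 89
Count(depth == 5) = 122 - 89 = 33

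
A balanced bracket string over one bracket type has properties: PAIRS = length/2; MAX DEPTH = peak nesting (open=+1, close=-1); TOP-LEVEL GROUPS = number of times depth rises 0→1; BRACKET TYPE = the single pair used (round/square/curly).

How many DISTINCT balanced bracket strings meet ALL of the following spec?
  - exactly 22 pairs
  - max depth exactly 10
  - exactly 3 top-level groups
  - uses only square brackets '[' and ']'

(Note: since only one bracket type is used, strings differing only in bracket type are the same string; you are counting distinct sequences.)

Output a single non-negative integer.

Spec: pairs=22 depth=10 groups=3
Count(depth <= 10) = 17487327390
Count(depth <= 9) = 16769084349
Count(depth == 10) = 17487327390 - 16769084349 = 718243041

Answer: 718243041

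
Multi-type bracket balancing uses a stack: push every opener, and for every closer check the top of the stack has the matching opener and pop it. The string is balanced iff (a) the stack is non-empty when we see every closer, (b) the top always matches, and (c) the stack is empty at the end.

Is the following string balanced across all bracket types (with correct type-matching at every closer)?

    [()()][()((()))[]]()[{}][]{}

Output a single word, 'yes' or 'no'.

pos 0: push '['; stack = [
pos 1: push '('; stack = [(
pos 2: ')' matches '('; pop; stack = [
pos 3: push '('; stack = [(
pos 4: ')' matches '('; pop; stack = [
pos 5: ']' matches '['; pop; stack = (empty)
pos 6: push '['; stack = [
pos 7: push '('; stack = [(
pos 8: ')' matches '('; pop; stack = [
pos 9: push '('; stack = [(
pos 10: push '('; stack = [((
pos 11: push '('; stack = [(((
pos 12: ')' matches '('; pop; stack = [((
pos 13: ')' matches '('; pop; stack = [(
pos 14: ')' matches '('; pop; stack = [
pos 15: push '['; stack = [[
pos 16: ']' matches '['; pop; stack = [
pos 17: ']' matches '['; pop; stack = (empty)
pos 18: push '('; stack = (
pos 19: ')' matches '('; pop; stack = (empty)
pos 20: push '['; stack = [
pos 21: push '{'; stack = [{
pos 22: '}' matches '{'; pop; stack = [
pos 23: ']' matches '['; pop; stack = (empty)
pos 24: push '['; stack = [
pos 25: ']' matches '['; pop; stack = (empty)
pos 26: push '{'; stack = {
pos 27: '}' matches '{'; pop; stack = (empty)
end: stack empty → VALID
Verdict: properly nested → yes

Answer: yes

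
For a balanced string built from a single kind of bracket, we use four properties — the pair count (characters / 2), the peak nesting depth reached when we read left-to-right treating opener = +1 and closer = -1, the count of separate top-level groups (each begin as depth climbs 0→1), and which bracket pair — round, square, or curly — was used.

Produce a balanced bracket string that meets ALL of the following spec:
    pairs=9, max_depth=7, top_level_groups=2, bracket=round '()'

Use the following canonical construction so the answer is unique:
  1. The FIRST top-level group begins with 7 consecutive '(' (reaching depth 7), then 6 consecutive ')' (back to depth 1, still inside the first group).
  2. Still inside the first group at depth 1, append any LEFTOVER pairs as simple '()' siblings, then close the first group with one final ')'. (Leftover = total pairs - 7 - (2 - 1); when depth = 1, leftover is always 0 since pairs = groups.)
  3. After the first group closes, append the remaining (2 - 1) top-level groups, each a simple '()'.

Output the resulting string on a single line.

Spec: pairs=9 depth=7 groups=2
Leftover pairs = 9 - 7 - (2-1) = 1
First group: deep chain of depth 7 + 1 sibling pairs
Remaining 1 groups: simple '()' each

Answer: ((((((())))))())()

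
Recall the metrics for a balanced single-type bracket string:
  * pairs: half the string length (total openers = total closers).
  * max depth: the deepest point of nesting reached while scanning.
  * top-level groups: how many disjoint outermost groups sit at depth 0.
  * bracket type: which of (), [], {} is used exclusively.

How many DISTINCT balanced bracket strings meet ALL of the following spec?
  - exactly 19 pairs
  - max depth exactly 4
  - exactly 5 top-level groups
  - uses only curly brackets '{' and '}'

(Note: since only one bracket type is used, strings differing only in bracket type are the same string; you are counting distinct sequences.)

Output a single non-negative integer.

Answer: 28770615

Derivation:
Spec: pairs=19 depth=4 groups=5
Count(depth <= 4) = 32771895
Count(depth <= 3) = 4001280
Count(depth == 4) = 32771895 - 4001280 = 28770615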